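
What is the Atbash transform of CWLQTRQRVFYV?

C(2) → X(23)
W(22) → D(3)
L(11) → O(14)
Q(16) → J(9)
T(19) → G(6)
R(17) → I(8)
Q(16) → J(9)
R(17) → I(8)
V(21) → E(4)
F(5) → U(20)
Y(24) → B(1)
V(21) → E(4)

XDOJGIJIEUBE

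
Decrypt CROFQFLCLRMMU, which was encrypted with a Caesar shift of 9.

C(2): 2−9=-7≡19 → T
R(17): 17−9=8 → I
O(14): 14−9=5 → F
F(5): 5−9=-4≡22 → W
Q(16): 16−9=7 → H
F(5): 5−9=-4≡22 → W
L(11): 11−9=2 → C
C(2): 2−9=-7≡19 → T
L(11): 11−9=2 → C
R(17): 17−9=8 → I
M(12): 12−9=3 → D
M(12): 12−9=3 → D
U(20): 20−9=11 → L

TIFWHWCTCIDDL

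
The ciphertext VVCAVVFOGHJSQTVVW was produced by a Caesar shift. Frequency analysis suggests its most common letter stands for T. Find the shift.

The most frequent ciphertext letter is V (appears 6 times).
V is position 21; T is position 19.
Shift = 2.

2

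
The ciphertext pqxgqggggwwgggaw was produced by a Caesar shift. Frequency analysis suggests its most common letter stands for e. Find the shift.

The most frequent ciphertext letter is g (appears 8 times).
g is position 6; e is position 4.
Shift = 2.

2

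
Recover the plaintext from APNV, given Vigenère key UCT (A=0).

GNUB

Repeat the key across the ciphertext: UCTU
A(0)−U(20): -20≡6 → G
P(15)−C(2): 13 → N
N(13)−T(19): -6≡20 → U
V(21)−U(20): 1 → B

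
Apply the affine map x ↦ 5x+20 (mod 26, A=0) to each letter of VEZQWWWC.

V(21): 5·21+20=125≡21 → V
E(4): 5·4+20=40≡14 → O
Z(25): 5·25+20=145≡15 → P
Q(16): 5·16+20=100≡22 → W
W(22): 5·22+20=130≡0 → A
W(22): 5·22+20=130≡0 → A
W(22): 5·22+20=130≡0 → A
C(2): 5·2+20=30≡4 → E

VOPWAAAE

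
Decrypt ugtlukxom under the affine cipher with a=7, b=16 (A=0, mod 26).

The inverse of 7 mod 26 is 15, since 7·15=105≡1. Apply D(y)=15·(y−16) mod 26:
u(20): 15·(20−16)=60≡8 → i
g(6): 15·(6−16)=-150≡6 → g
t(19): 15·(19−16)=45≡19 → t
l(11): 15·(11−16)=-75≡3 → d
u(20): 15·(20−16)=60≡8 → i
k(10): 15·(10−16)=-90≡14 → o
x(23): 15·(23−16)=105≡1 → b
o(14): 15·(14−16)=-30≡22 → w
m(12): 15·(12−16)=-60≡18 → s

igtdiobws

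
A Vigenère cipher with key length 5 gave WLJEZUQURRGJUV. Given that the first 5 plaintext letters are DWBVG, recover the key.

Subtract each crib letter from the matching ciphertext letter (mod 26):
W(22)−D(3)=19 → T
L(11)−W(22)=-11≡15 → P
J(9)−B(1)=8 → I
E(4)−V(21)=-17≡9 → J
Z(25)−G(6)=19 → T

TPIJT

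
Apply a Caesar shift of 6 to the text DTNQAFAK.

D(3): 3+6=9 → J
T(19): 19+6=25 → Z
N(13): 13+6=19 → T
Q(16): 16+6=22 → W
A(0): 0+6=6 → G
F(5): 5+6=11 → L
A(0): 0+6=6 → G
K(10): 10+6=16 → Q

JZTWGLGQ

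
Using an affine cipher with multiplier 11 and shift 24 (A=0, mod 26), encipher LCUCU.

PUKUK

L(11): 11·11+24=145≡15 → P
C(2): 11·2+24=46≡20 → U
U(20): 11·20+24=244≡10 → K
C(2): 11·2+24=46≡20 → U
U(20): 11·20+24=244≡10 → K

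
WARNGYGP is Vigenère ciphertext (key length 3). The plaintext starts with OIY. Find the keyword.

Subtract each crib letter from the matching ciphertext letter (mod 26):
W(22)−O(14)=8 → I
A(0)−I(8)=-8≡18 → S
R(17)−Y(24)=-7≡19 → T

IST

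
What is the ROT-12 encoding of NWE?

N(13): 13+12=25 → Z
W(22): 22+12=34≡8 → I
E(4): 4+12=16 → Q

ZIQ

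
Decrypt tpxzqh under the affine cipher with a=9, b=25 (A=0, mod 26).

The inverse of 9 mod 26 is 3, since 9·3=27≡1. Apply D(y)=3·(y−25) mod 26:
t(19): 3·(19−25)=-18≡8 → i
p(15): 3·(15−25)=-30≡22 → w
x(23): 3·(23−25)=-6≡20 → u
z(25): 3·(25−25)=0 → a
q(16): 3·(16−25)=-27≡25 → z
h(7): 3·(7−25)=-54≡24 → y

iwuazy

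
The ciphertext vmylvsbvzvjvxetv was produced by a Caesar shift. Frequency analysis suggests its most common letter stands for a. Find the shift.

21

The most frequent ciphertext letter is v (appears 6 times).
v is position 21; a is position 0.
Shift = 21.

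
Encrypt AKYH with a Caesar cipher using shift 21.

A(0): 0+21=21 → V
K(10): 10+21=31≡5 → F
Y(24): 24+21=45≡19 → T
H(7): 7+21=28≡2 → C

VFTC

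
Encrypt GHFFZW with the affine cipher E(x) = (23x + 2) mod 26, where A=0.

G(6): 23·6+2=140≡10 → K
H(7): 23·7+2=163≡7 → H
F(5): 23·5+2=117≡13 → N
F(5): 23·5+2=117≡13 → N
Z(25): 23·25+2=577≡5 → F
W(22): 23·22+2=508≡14 → O

KHNNFO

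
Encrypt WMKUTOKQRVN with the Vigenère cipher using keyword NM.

Repeat the key across the message: NMNMNMNMNMN
W(22)+N(13): 35≡9 → J
M(12)+M(12): 24 → Y
K(10)+N(13): 23 → X
U(20)+M(12): 32≡6 → G
T(19)+N(13): 32≡6 → G
O(14)+M(12): 26≡0 → A
K(10)+N(13): 23 → X
Q(16)+M(12): 28≡2 → C
R(17)+N(13): 30≡4 → E
V(21)+M(12): 33≡7 → H
N(13)+N(13): 26≡0 → A

JYXGGAXCEHA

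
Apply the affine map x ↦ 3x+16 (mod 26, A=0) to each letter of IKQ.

OUM

I(8): 3·8+16=40≡14 → O
K(10): 3·10+16=46≡20 → U
Q(16): 3·16+16=64≡12 → M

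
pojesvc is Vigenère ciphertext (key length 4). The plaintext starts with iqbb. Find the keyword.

hyid

Subtract each crib letter from the matching ciphertext letter (mod 26):
p(15)−i(8)=7 → h
o(14)−q(16)=-2≡24 → y
j(9)−b(1)=8 → i
e(4)−b(1)=3 → d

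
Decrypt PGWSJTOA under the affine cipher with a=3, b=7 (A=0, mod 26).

The inverse of 3 mod 26 is 9, since 3·9=27≡1. Apply D(y)=9·(y−7) mod 26:
P(15): 9·(15−7)=72≡20 → U
G(6): 9·(6−7)=-9≡17 → R
W(22): 9·(22−7)=135≡5 → F
S(18): 9·(18−7)=99≡21 → V
J(9): 9·(9−7)=18 → S
T(19): 9·(19−7)=108≡4 → E
O(14): 9·(14−7)=63≡11 → L
A(0): 9·(0−7)=-63≡15 → P

URFVSELP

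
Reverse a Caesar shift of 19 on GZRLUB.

G(6): 6−19=-13≡13 → N
Z(25): 25−19=6 → G
R(17): 17−19=-2≡24 → Y
L(11): 11−19=-8≡18 → S
U(20): 20−19=1 → B
B(1): 1−19=-18≡8 → I

NGYSBI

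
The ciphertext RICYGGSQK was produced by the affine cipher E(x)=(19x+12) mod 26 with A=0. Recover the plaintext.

The inverse of 19 mod 26 is 11, since 19·11=209≡1. Apply D(y)=11·(y−12) mod 26:
R(17): 11·(17−12)=55≡3 → D
I(8): 11·(8−12)=-44≡8 → I
C(2): 11·(2−12)=-110≡20 → U
Y(24): 11·(24−12)=132≡2 → C
G(6): 11·(6−12)=-66≡12 → M
G(6): 11·(6−12)=-66≡12 → M
S(18): 11·(18−12)=66≡14 → O
Q(16): 11·(16−12)=44≡18 → S
K(10): 11·(10−12)=-22≡4 → E

DIUCMMOSE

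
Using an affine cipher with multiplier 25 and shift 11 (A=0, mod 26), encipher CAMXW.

C(2): 25·2+11=61≡9 → J
A(0): 25·0+11=11 → L
M(12): 25·12+11=311≡25 → Z
X(23): 25·23+11=586≡14 → O
W(22): 25·22+11=561≡15 → P

JLZOP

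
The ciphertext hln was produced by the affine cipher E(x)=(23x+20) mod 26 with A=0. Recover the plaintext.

The inverse of 23 mod 26 is 17, since 23·17=391≡1. Apply D(y)=17·(y−20) mod 26:
h(7): 17·(7−20)=-221≡13 → n
l(11): 17·(11−20)=-153≡3 → d
n(13): 17·(13−20)=-119≡11 → l

ndl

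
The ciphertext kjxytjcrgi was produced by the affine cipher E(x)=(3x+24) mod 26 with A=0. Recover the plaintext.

The inverse of 3 mod 26 is 9, since 3·9=27≡1. Apply D(y)=9·(y−24) mod 26:
k(10): 9·(10−24)=-126≡4 → e
j(9): 9·(9−24)=-135≡21 → v
x(23): 9·(23−24)=-9≡17 → r
y(24): 9·(24−24)=0 → a
t(19): 9·(19−24)=-45≡7 → h
j(9): 9·(9−24)=-135≡21 → v
c(2): 9·(2−24)=-198≡10 → k
r(17): 9·(17−24)=-63≡15 → p
g(6): 9·(6−24)=-162≡20 → u
i(8): 9·(8−24)=-144≡12 → m

evrahvkpum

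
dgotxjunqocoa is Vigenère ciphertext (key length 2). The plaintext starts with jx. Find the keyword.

Subtract each crib letter from the matching ciphertext letter (mod 26):
d(3)−j(9)=-6≡20 → u
g(6)−x(23)=-17≡9 → j

uj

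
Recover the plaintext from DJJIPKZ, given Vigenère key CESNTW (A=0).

BFRVWOX

Repeat the key across the ciphertext: CESNTWC
D(3)−C(2): 1 → B
J(9)−E(4): 5 → F
J(9)−S(18): -9≡17 → R
I(8)−N(13): -5≡21 → V
P(15)−T(19): -4≡22 → W
K(10)−W(22): -12≡14 → O
Z(25)−C(2): 23 → X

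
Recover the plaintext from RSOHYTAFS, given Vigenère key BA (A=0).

QSNHXTZFR

Repeat the key across the ciphertext: BABABABAB
R(17)−B(1): 16 → Q
S(18)−A(0): 18 → S
O(14)−B(1): 13 → N
H(7)−A(0): 7 → H
Y(24)−B(1): 23 → X
T(19)−A(0): 19 → T
A(0)−B(1): -1≡25 → Z
F(5)−A(0): 5 → F
S(18)−B(1): 17 → R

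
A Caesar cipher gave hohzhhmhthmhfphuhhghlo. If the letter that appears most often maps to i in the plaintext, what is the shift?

The most frequent ciphertext letter is h (appears 11 times).
h is position 7; i is position 8.
Shift = -1≡25.

25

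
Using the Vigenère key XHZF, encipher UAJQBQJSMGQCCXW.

Repeat the key across the message: XHZFXHZFXHZFXHZ
U(20)+X(23): 43≡17 → R
A(0)+H(7): 7 → H
J(9)+Z(25): 34≡8 → I
Q(16)+F(5): 21 → V
B(1)+X(23): 24 → Y
Q(16)+H(7): 23 → X
J(9)+Z(25): 34≡8 → I
S(18)+F(5): 23 → X
M(12)+X(23): 35≡9 → J
G(6)+H(7): 13 → N
Q(16)+Z(25): 41≡15 → P
C(2)+F(5): 7 → H
C(2)+X(23): 25 → Z
X(23)+H(7): 30≡4 → E
W(22)+Z(25): 47≡21 → V

RHIVYXIXJNPHZEV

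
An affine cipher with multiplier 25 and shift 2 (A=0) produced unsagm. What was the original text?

The inverse of 25 mod 26 is 25, since 25·25=625≡1. Apply D(y)=25·(y−2) mod 26:
u(20): 25·(20−2)=450≡8 → i
n(13): 25·(13−2)=275≡15 → p
s(18): 25·(18−2)=400≡10 → k
a(0): 25·(0−2)=-50≡2 → c
g(6): 25·(6−2)=100≡22 → w
m(12): 25·(12−2)=250≡16 → q

ipkcwq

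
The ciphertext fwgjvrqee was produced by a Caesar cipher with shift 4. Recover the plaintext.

f(5): 5−4=1 → b
w(22): 22−4=18 → s
g(6): 6−4=2 → c
j(9): 9−4=5 → f
v(21): 21−4=17 → r
r(17): 17−4=13 → n
q(16): 16−4=12 → m
e(4): 4−4=0 → a
e(4): 4−4=0 → a

bscfrnmaa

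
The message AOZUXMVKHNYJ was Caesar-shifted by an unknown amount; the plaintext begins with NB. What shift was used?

From the crib: A(0)−N(13)=-13≡13, so the shift is 13.

13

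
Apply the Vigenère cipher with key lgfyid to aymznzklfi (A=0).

lerxvcvrkg

Repeat the key across the message: lgfyidlgfy
a(0)+l(11): 11 → l
y(24)+g(6): 30≡4 → e
m(12)+f(5): 17 → r
z(25)+y(24): 49≡23 → x
n(13)+i(8): 21 → v
z(25)+d(3): 28≡2 → c
k(10)+l(11): 21 → v
l(11)+g(6): 17 → r
f(5)+f(5): 10 → k
i(8)+y(24): 32≡6 → g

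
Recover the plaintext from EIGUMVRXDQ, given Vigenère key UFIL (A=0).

Repeat the key across the ciphertext: UFILUFILUF
E(4)−U(20): -16≡10 → K
I(8)−F(5): 3 → D
G(6)−I(8): -2≡24 → Y
U(20)−L(11): 9 → J
M(12)−U(20): -8≡18 → S
V(21)−F(5): 16 → Q
R(17)−I(8): 9 → J
X(23)−L(11): 12 → M
D(3)−U(20): -17≡9 → J
Q(16)−F(5): 11 → L

KDYJSQJMJL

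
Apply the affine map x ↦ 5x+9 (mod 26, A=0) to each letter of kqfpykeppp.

hligzhdggg

k(10): 5·10+9=59≡7 → h
q(16): 5·16+9=89≡11 → l
f(5): 5·5+9=34≡8 → i
p(15): 5·15+9=84≡6 → g
y(24): 5·24+9=129≡25 → z
k(10): 5·10+9=59≡7 → h
e(4): 5·4+9=29≡3 → d
p(15): 5·15+9=84≡6 → g
p(15): 5·15+9=84≡6 → g
p(15): 5·15+9=84≡6 → g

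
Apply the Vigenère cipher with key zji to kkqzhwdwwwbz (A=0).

jtyyqecfevkh

Repeat the key across the message: zjizjizjizji
k(10)+z(25): 35≡9 → j
k(10)+j(9): 19 → t
q(16)+i(8): 24 → y
z(25)+z(25): 50≡24 → y
h(7)+j(9): 16 → q
w(22)+i(8): 30≡4 → e
d(3)+z(25): 28≡2 → c
w(22)+j(9): 31≡5 → f
w(22)+i(8): 30≡4 → e
w(22)+z(25): 47≡21 → v
b(1)+j(9): 10 → k
z(25)+i(8): 33≡7 → h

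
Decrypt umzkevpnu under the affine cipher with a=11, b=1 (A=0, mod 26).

xbopfqgux

The inverse of 11 mod 26 is 19, since 11·19=209≡1. Apply D(y)=19·(y−1) mod 26:
u(20): 19·(20−1)=361≡23 → x
m(12): 19·(12−1)=209≡1 → b
z(25): 19·(25−1)=456≡14 → o
k(10): 19·(10−1)=171≡15 → p
e(4): 19·(4−1)=57≡5 → f
v(21): 19·(21−1)=380≡16 → q
p(15): 19·(15−1)=266≡6 → g
n(13): 19·(13−1)=228≡20 → u
u(20): 19·(20−1)=361≡23 → x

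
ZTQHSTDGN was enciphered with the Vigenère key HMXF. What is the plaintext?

SHTCLHGBG

Repeat the key across the ciphertext: HMXFHMXFH
Z(25)−H(7): 18 → S
T(19)−M(12): 7 → H
Q(16)−X(23): -7≡19 → T
H(7)−F(5): 2 → C
S(18)−H(7): 11 → L
T(19)−M(12): 7 → H
D(3)−X(23): -20≡6 → G
G(6)−F(5): 1 → B
N(13)−H(7): 6 → G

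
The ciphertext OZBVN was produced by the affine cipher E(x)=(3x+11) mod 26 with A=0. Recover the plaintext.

BWOMS

The inverse of 3 mod 26 is 9, since 3·9=27≡1. Apply D(y)=9·(y−11) mod 26:
O(14): 9·(14−11)=27≡1 → B
Z(25): 9·(25−11)=126≡22 → W
B(1): 9·(1−11)=-90≡14 → O
V(21): 9·(21−11)=90≡12 → M
N(13): 9·(13−11)=18 → S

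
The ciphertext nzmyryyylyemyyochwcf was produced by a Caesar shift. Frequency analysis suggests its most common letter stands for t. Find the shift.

5

The most frequent ciphertext letter is y (appears 7 times).
y is position 24; t is position 19.
Shift = 5.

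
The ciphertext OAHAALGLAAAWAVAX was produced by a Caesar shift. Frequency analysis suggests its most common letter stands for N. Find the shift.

13

The most frequent ciphertext letter is A (appears 8 times).
A is position 0; N is position 13.
Shift = -13≡13.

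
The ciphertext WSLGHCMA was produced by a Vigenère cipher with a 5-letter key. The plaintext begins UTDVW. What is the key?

CZILL

Subtract each crib letter from the matching ciphertext letter (mod 26):
W(22)−U(20)=2 → C
S(18)−T(19)=-1≡25 → Z
L(11)−D(3)=8 → I
G(6)−V(21)=-15≡11 → L
H(7)−W(22)=-15≡11 → L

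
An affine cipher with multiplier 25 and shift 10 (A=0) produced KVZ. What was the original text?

APL

The inverse of 25 mod 26 is 25, since 25·25=625≡1. Apply D(y)=25·(y−10) mod 26:
K(10): 25·(10−10)=0 → A
V(21): 25·(21−10)=275≡15 → P
Z(25): 25·(25−10)=375≡11 → L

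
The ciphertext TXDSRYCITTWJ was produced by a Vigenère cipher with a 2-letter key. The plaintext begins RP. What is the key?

CI

Subtract each crib letter from the matching ciphertext letter (mod 26):
T(19)−R(17)=2 → C
X(23)−P(15)=8 → I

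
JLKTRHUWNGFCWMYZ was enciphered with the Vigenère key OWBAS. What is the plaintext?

VPJTZTYVNORGVMGL

Repeat the key across the ciphertext: OWBASOWBASOWBASO
J(9)−O(14): -5≡21 → V
L(11)−W(22): -11≡15 → P
K(10)−B(1): 9 → J
T(19)−A(0): 19 → T
R(17)−S(18): -1≡25 → Z
H(7)−O(14): -7≡19 → T
U(20)−W(22): -2≡24 → Y
W(22)−B(1): 21 → V
N(13)−A(0): 13 → N
G(6)−S(18): -12≡14 → O
F(5)−O(14): -9≡17 → R
C(2)−W(22): -20≡6 → G
W(22)−B(1): 21 → V
M(12)−A(0): 12 → M
Y(24)−S(18): 6 → G
Z(25)−O(14): 11 → L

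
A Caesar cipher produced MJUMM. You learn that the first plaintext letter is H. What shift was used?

From the crib: M(12)−H(7)=5, so the shift is 5.

5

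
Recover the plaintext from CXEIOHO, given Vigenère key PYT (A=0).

NZLTQOZ

Repeat the key across the ciphertext: PYTPYTP
C(2)−P(15): -13≡13 → N
X(23)−Y(24): -1≡25 → Z
E(4)−T(19): -15≡11 → L
I(8)−P(15): -7≡19 → T
O(14)−Y(24): -10≡16 → Q
H(7)−T(19): -12≡14 → O
O(14)−P(15): -1≡25 → Z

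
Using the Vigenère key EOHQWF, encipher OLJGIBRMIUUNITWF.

SZQWEGVAPKQSMHDV

Repeat the key across the message: EOHQWFEOHQWFEOHQ
O(14)+E(4): 18 → S
L(11)+O(14): 25 → Z
J(9)+H(7): 16 → Q
G(6)+Q(16): 22 → W
I(8)+W(22): 30≡4 → E
B(1)+F(5): 6 → G
R(17)+E(4): 21 → V
M(12)+O(14): 26≡0 → A
I(8)+H(7): 15 → P
U(20)+Q(16): 36≡10 → K
U(20)+W(22): 42≡16 → Q
N(13)+F(5): 18 → S
I(8)+E(4): 12 → M
T(19)+O(14): 33≡7 → H
W(22)+H(7): 29≡3 → D
F(5)+Q(16): 21 → V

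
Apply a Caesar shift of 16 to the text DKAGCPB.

TAQWSFR

D(3): 3+16=19 → T
K(10): 10+16=26≡0 → A
A(0): 0+16=16 → Q
G(6): 6+16=22 → W
C(2): 2+16=18 → S
P(15): 15+16=31≡5 → F
B(1): 1+16=17 → R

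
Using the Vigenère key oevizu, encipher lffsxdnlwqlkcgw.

zjaawxbprykeqkr

Repeat the key across the message: oevizuoevizuoev
l(11)+o(14): 25 → z
f(5)+e(4): 9 → j
f(5)+v(21): 26≡0 → a
s(18)+i(8): 26≡0 → a
x(23)+z(25): 48≡22 → w
d(3)+u(20): 23 → x
n(13)+o(14): 27≡1 → b
l(11)+e(4): 15 → p
w(22)+v(21): 43≡17 → r
q(16)+i(8): 24 → y
l(11)+z(25): 36≡10 → k
k(10)+u(20): 30≡4 → e
c(2)+o(14): 16 → q
g(6)+e(4): 10 → k
w(22)+v(21): 43≡17 → r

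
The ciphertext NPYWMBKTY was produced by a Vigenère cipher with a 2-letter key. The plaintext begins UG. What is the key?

TJ

Subtract each crib letter from the matching ciphertext letter (mod 26):
N(13)−U(20)=-7≡19 → T
P(15)−G(6)=9 → J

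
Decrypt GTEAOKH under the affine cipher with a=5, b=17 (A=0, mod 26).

DQNHPJY

The inverse of 5 mod 26 is 21, since 5·21=105≡1. Apply D(y)=21·(y−17) mod 26:
G(6): 21·(6−17)=-231≡3 → D
T(19): 21·(19−17)=42≡16 → Q
E(4): 21·(4−17)=-273≡13 → N
A(0): 21·(0−17)=-357≡7 → H
O(14): 21·(14−17)=-63≡15 → P
K(10): 21·(10−17)=-147≡9 → J
H(7): 21·(7−17)=-210≡24 → Y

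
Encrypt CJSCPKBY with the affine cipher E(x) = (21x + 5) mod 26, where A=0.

VMTVIHAP

C(2): 21·2+5=47≡21 → V
J(9): 21·9+5=194≡12 → M
S(18): 21·18+5=383≡19 → T
C(2): 21·2+5=47≡21 → V
P(15): 21·15+5=320≡8 → I
K(10): 21·10+5=215≡7 → H
B(1): 21·1+5=26≡0 → A
Y(24): 21·24+5=509≡15 → P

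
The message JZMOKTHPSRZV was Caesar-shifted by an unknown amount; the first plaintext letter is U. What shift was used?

15

From the crib: J(9)−U(20)=-11≡15, so the shift is 15.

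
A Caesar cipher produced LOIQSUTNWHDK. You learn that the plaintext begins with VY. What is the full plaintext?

VYSACEDXGRNU

From the crib: L(11)−V(21)=-10≡16, so the shift is 16.
Subtract 16 from each ciphertext letter:
L(11): 11−16=-5≡21 → V
O(14): 14−16=-2≡24 → Y
I(8): 8−16=-8≡18 → S
Q(16): 16−16=0 → A
S(18): 18−16=2 → C
U(20): 20−16=4 → E
T(19): 19−16=3 → D
N(13): 13−16=-3≡23 → X
W(22): 22−16=6 → G
H(7): 7−16=-9≡17 → R
D(3): 3−16=-13≡13 → N
K(10): 10−16=-6≡20 → U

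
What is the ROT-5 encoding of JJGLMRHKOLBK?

J(9): 9+5=14 → O
J(9): 9+5=14 → O
G(6): 6+5=11 → L
L(11): 11+5=16 → Q
M(12): 12+5=17 → R
R(17): 17+5=22 → W
H(7): 7+5=12 → M
K(10): 10+5=15 → P
O(14): 14+5=19 → T
L(11): 11+5=16 → Q
B(1): 1+5=6 → G
K(10): 10+5=15 → P

OOLQRWMPTQGP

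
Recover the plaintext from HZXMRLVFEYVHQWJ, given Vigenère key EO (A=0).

Repeat the key across the ciphertext: EOEOEOEOEOEOEOE
H(7)−E(4): 3 → D
Z(25)−O(14): 11 → L
X(23)−E(4): 19 → T
M(12)−O(14): -2≡24 → Y
R(17)−E(4): 13 → N
L(11)−O(14): -3≡23 → X
V(21)−E(4): 17 → R
F(5)−O(14): -9≡17 → R
E(4)−E(4): 0 → A
Y(24)−O(14): 10 → K
V(21)−E(4): 17 → R
H(7)−O(14): -7≡19 → T
Q(16)−E(4): 12 → M
W(22)−O(14): 8 → I
J(9)−E(4): 5 → F

DLTYNXRRAKRTMIF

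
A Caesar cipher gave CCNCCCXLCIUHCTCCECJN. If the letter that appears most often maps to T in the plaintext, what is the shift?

9

The most frequent ciphertext letter is C (appears 10 times).
C is position 2; T is position 19.
Shift = -17≡9.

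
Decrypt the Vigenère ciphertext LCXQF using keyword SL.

Repeat the key across the ciphertext: SLSLS
L(11)−S(18): -7≡19 → T
C(2)−L(11): -9≡17 → R
X(23)−S(18): 5 → F
Q(16)−L(11): 5 → F
F(5)−S(18): -13≡13 → N

TRFFN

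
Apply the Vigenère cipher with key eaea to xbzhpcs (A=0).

Repeat the key across the message: eaeaeae
x(23)+e(4): 27≡1 → b
b(1)+a(0): 1 → b
z(25)+e(4): 29≡3 → d
h(7)+a(0): 7 → h
p(15)+e(4): 19 → t
c(2)+a(0): 2 → c
s(18)+e(4): 22 → w

bbdhtcw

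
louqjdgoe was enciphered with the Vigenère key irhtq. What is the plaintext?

dxnxtvphl

Repeat the key across the ciphertext: irhtqirht
l(11)−i(8): 3 → d
o(14)−r(17): -3≡23 → x
u(20)−h(7): 13 → n
q(16)−t(19): -3≡23 → x
j(9)−q(16): -7≡19 → t
d(3)−i(8): -5≡21 → v
g(6)−r(17): -11≡15 → p
o(14)−h(7): 7 → h
e(4)−t(19): -15≡11 → l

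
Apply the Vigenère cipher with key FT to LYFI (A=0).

QRKB

Repeat the key across the message: FTFT
L(11)+F(5): 16 → Q
Y(24)+T(19): 43≡17 → R
F(5)+F(5): 10 → K
I(8)+T(19): 27≡1 → B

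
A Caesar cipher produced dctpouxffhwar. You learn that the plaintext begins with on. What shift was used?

From the crib: d(3)−o(14)=-11≡15, so the shift is 15.

15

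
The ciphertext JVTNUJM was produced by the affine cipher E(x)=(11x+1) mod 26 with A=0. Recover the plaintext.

WQEUXWB

The inverse of 11 mod 26 is 19, since 11·19=209≡1. Apply D(y)=19·(y−1) mod 26:
J(9): 19·(9−1)=152≡22 → W
V(21): 19·(21−1)=380≡16 → Q
T(19): 19·(19−1)=342≡4 → E
N(13): 19·(13−1)=228≡20 → U
U(20): 19·(20−1)=361≡23 → X
J(9): 19·(9−1)=152≡22 → W
M(12): 19·(12−1)=209≡1 → B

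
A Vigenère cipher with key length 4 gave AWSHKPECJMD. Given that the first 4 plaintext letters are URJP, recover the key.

Subtract each crib letter from the matching ciphertext letter (mod 26):
A(0)−U(20)=-20≡6 → G
W(22)−R(17)=5 → F
S(18)−J(9)=9 → J
H(7)−P(15)=-8≡18 → S

GFJS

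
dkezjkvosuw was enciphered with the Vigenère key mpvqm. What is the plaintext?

Repeat the key across the ciphertext: mpvqmmpvqmm
d(3)−m(12): -9≡17 → r
k(10)−p(15): -5≡21 → v
e(4)−v(21): -17≡9 → j
z(25)−q(16): 9 → j
j(9)−m(12): -3≡23 → x
k(10)−m(12): -2≡24 → y
v(21)−p(15): 6 → g
o(14)−v(21): -7≡19 → t
s(18)−q(16): 2 → c
u(20)−m(12): 8 → i
w(22)−m(12): 10 → k

rvjjxygtcik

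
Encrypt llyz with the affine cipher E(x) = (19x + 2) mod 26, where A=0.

ddqj

l(11): 19·11+2=211≡3 → d
l(11): 19·11+2=211≡3 → d
y(24): 19·24+2=458≡16 → q
z(25): 19·25+2=477≡9 → j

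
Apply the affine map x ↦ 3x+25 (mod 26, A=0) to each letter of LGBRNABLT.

GRCYMZCGE

L(11): 3·11+25=58≡6 → G
G(6): 3·6+25=43≡17 → R
B(1): 3·1+25=28≡2 → C
R(17): 3·17+25=76≡24 → Y
N(13): 3·13+25=64≡12 → M
A(0): 3·0+25=25 → Z
B(1): 3·1+25=28≡2 → C
L(11): 3·11+25=58≡6 → G
T(19): 3·19+25=82≡4 → E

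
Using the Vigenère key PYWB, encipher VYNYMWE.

KWJZBUA

Repeat the key across the message: PYWBPYW
V(21)+P(15): 36≡10 → K
Y(24)+Y(24): 48≡22 → W
N(13)+W(22): 35≡9 → J
Y(24)+B(1): 25 → Z
M(12)+P(15): 27≡1 → B
W(22)+Y(24): 46≡20 → U
E(4)+W(22): 26≡0 → A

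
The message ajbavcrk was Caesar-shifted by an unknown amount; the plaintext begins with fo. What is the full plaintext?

From the crib: a(0)−f(5)=-5≡21, so the shift is 21.
Subtract 21 from each ciphertext letter:
a(0): 0−21=-21≡5 → f
j(9): 9−21=-12≡14 → o
b(1): 1−21=-20≡6 → g
a(0): 0−21=-21≡5 → f
v(21): 21−21=0 → a
c(2): 2−21=-19≡7 → h
r(17): 17−21=-4≡22 → w
k(10): 10−21=-11≡15 → p

fogfahwp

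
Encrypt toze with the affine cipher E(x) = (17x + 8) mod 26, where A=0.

tmry

t(19): 17·19+8=331≡19 → t
o(14): 17·14+8=246≡12 → m
z(25): 17·25+8=433≡17 → r
e(4): 17·4+8=76≡24 → y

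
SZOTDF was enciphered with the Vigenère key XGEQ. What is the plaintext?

Repeat the key across the ciphertext: XGEQXG
S(18)−X(23): -5≡21 → V
Z(25)−G(6): 19 → T
O(14)−E(4): 10 → K
T(19)−Q(16): 3 → D
D(3)−X(23): -20≡6 → G
F(5)−G(6): -1≡25 → Z

VTKDGZ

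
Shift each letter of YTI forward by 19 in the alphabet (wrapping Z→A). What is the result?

Y(24): 24+19=43≡17 → R
T(19): 19+19=38≡12 → M
I(8): 8+19=27≡1 → B

RMB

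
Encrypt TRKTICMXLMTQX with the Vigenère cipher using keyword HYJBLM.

APTUTOTVUNECE

Repeat the key across the message: HYJBLMHYJBLMH
T(19)+H(7): 26≡0 → A
R(17)+Y(24): 41≡15 → P
K(10)+J(9): 19 → T
T(19)+B(1): 20 → U
I(8)+L(11): 19 → T
C(2)+M(12): 14 → O
M(12)+H(7): 19 → T
X(23)+Y(24): 47≡21 → V
L(11)+J(9): 20 → U
M(12)+B(1): 13 → N
T(19)+L(11): 30≡4 → E
Q(16)+M(12): 28≡2 → C
X(23)+H(7): 30≡4 → E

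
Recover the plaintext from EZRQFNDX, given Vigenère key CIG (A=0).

CRLOXHBP

Repeat the key across the ciphertext: CIGCIGCI
E(4)−C(2): 2 → C
Z(25)−I(8): 17 → R
R(17)−G(6): 11 → L
Q(16)−C(2): 14 → O
F(5)−I(8): -3≡23 → X
N(13)−G(6): 7 → H
D(3)−C(2): 1 → B
X(23)−I(8): 15 → P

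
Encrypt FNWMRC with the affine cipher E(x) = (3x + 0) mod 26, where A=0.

F(5): 3·5+0=15 → P
N(13): 3·13+0=39≡13 → N
W(22): 3·22+0=66≡14 → O
M(12): 3·12+0=36≡10 → K
R(17): 3·17+0=51≡25 → Z
C(2): 3·2+0=6 → G

PNOKZG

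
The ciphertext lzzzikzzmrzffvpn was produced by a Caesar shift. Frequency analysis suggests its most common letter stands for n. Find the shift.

12

The most frequent ciphertext letter is z (appears 6 times).
z is position 25; n is position 13.
Shift = 12.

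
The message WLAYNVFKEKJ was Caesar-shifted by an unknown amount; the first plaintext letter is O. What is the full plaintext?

From the crib: W(22)−O(14)=8, so the shift is 8.
Subtract 8 from each ciphertext letter:
W(22): 22−8=14 → O
L(11): 11−8=3 → D
A(0): 0−8=-8≡18 → S
Y(24): 24−8=16 → Q
N(13): 13−8=5 → F
V(21): 21−8=13 → N
F(5): 5−8=-3≡23 → X
K(10): 10−8=2 → C
E(4): 4−8=-4≡22 → W
K(10): 10−8=2 → C
J(9): 9−8=1 → B

ODSQFNXCWCB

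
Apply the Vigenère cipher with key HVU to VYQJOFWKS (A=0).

CTKQJZDFM

Repeat the key across the message: HVUHVUHVU
V(21)+H(7): 28≡2 → C
Y(24)+V(21): 45≡19 → T
Q(16)+U(20): 36≡10 → K
J(9)+H(7): 16 → Q
O(14)+V(21): 35≡9 → J
F(5)+U(20): 25 → Z
W(22)+H(7): 29≡3 → D
K(10)+V(21): 31≡5 → F
S(18)+U(20): 38≡12 → M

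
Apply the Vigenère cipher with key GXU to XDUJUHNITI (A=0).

Repeat the key across the message: GXUGXUGXUG
X(23)+G(6): 29≡3 → D
D(3)+X(23): 26≡0 → A
U(20)+U(20): 40≡14 → O
J(9)+G(6): 15 → P
U(20)+X(23): 43≡17 → R
H(7)+U(20): 27≡1 → B
N(13)+G(6): 19 → T
I(8)+X(23): 31≡5 → F
T(19)+U(20): 39≡13 → N
I(8)+G(6): 14 → O

DAOPRBTFNO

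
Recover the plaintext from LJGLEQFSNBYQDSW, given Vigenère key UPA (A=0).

Repeat the key across the ciphertext: UPAUPAUPAUPAUPA
L(11)−U(20): -9≡17 → R
J(9)−P(15): -6≡20 → U
G(6)−A(0): 6 → G
L(11)−U(20): -9≡17 → R
E(4)−P(15): -11≡15 → P
Q(16)−A(0): 16 → Q
F(5)−U(20): -15≡11 → L
S(18)−P(15): 3 → D
N(13)−A(0): 13 → N
B(1)−U(20): -19≡7 → H
Y(24)−P(15): 9 → J
Q(16)−A(0): 16 → Q
D(3)−U(20): -17≡9 → J
S(18)−P(15): 3 → D
W(22)−A(0): 22 → W

RUGRPQLDNHJQJDW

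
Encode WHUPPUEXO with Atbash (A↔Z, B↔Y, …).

DSFKKFVCL

W(22) → D(3)
H(7) → S(18)
U(20) → F(5)
P(15) → K(10)
P(15) → K(10)
U(20) → F(5)
E(4) → V(21)
X(23) → C(2)
O(14) → L(11)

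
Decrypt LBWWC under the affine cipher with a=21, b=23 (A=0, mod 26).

SUVVZ

The inverse of 21 mod 26 is 5, since 21·5=105≡1. Apply D(y)=5·(y−23) mod 26:
L(11): 5·(11−23)=-60≡18 → S
B(1): 5·(1−23)=-110≡20 → U
W(22): 5·(22−23)=-5≡21 → V
W(22): 5·(22−23)=-5≡21 → V
C(2): 5·(2−23)=-105≡25 → Z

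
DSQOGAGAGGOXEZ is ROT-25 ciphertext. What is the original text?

D(3): 3−25=-22≡4 → E
S(18): 18−25=-7≡19 → T
Q(16): 16−25=-9≡17 → R
O(14): 14−25=-11≡15 → P
G(6): 6−25=-19≡7 → H
A(0): 0−25=-25≡1 → B
G(6): 6−25=-19≡7 → H
A(0): 0−25=-25≡1 → B
G(6): 6−25=-19≡7 → H
G(6): 6−25=-19≡7 → H
O(14): 14−25=-11≡15 → P
X(23): 23−25=-2≡24 → Y
E(4): 4−25=-21≡5 → F
Z(25): 25−25=0 → A

ETRPHBHBHHPYFA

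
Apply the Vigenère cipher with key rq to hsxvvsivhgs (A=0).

Repeat the key across the message: rqrqrqrqrqr
h(7)+r(17): 24 → y
s(18)+q(16): 34≡8 → i
x(23)+r(17): 40≡14 → o
v(21)+q(16): 37≡11 → l
v(21)+r(17): 38≡12 → m
s(18)+q(16): 34≡8 → i
i(8)+r(17): 25 → z
v(21)+q(16): 37≡11 → l
h(7)+r(17): 24 → y
g(6)+q(16): 22 → w
s(18)+r(17): 35≡9 → j

yiolmizlywj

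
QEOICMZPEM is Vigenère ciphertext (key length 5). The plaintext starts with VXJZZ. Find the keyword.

VHFJD

Subtract each crib letter from the matching ciphertext letter (mod 26):
Q(16)−V(21)=-5≡21 → V
E(4)−X(23)=-19≡7 → H
O(14)−J(9)=5 → F
I(8)−Z(25)=-17≡9 → J
C(2)−Z(25)=-23≡3 → D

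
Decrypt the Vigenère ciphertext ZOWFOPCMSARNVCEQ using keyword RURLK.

Repeat the key across the ciphertext: RURLKRURLKRURLKR
Z(25)−R(17): 8 → I
O(14)−U(20): -6≡20 → U
W(22)−R(17): 5 → F
F(5)−L(11): -6≡20 → U
O(14)−K(10): 4 → E
P(15)−R(17): -2≡24 → Y
C(2)−U(20): -18≡8 → I
M(12)−R(17): -5≡21 → V
S(18)−L(11): 7 → H
A(0)−K(10): -10≡16 → Q
R(17)−R(17): 0 → A
N(13)−U(20): -7≡19 → T
V(21)−R(17): 4 → E
C(2)−L(11): -9≡17 → R
E(4)−K(10): -6≡20 → U
Q(16)−R(17): -1≡25 → Z

IUFUEYIVHQATERUZ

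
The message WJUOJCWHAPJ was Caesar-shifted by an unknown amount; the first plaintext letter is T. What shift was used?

From the crib: W(22)−T(19)=3, so the shift is 3.

3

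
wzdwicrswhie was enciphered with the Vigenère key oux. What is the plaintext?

Repeat the key across the ciphertext: ouxouxouxoux
w(22)−o(14): 8 → i
z(25)−u(20): 5 → f
d(3)−x(23): -20≡6 → g
w(22)−o(14): 8 → i
i(8)−u(20): -12≡14 → o
c(2)−x(23): -21≡5 → f
r(17)−o(14): 3 → d
s(18)−u(20): -2≡24 → y
w(22)−x(23): -1≡25 → z
h(7)−o(14): -7≡19 → t
i(8)−u(20): -12≡14 → o
e(4)−x(23): -19≡7 → h

ifgiofdyztoh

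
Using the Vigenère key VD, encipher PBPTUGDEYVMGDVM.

KEKWPJYHTYHJYYH

Repeat the key across the message: VDVDVDVDVDVDVDV
P(15)+V(21): 36≡10 → K
B(1)+D(3): 4 → E
P(15)+V(21): 36≡10 → K
T(19)+D(3): 22 → W
U(20)+V(21): 41≡15 → P
G(6)+D(3): 9 → J
D(3)+V(21): 24 → Y
E(4)+D(3): 7 → H
Y(24)+V(21): 45≡19 → T
V(21)+D(3): 24 → Y
M(12)+V(21): 33≡7 → H
G(6)+D(3): 9 → J
D(3)+V(21): 24 → Y
V(21)+D(3): 24 → Y
M(12)+V(21): 33≡7 → H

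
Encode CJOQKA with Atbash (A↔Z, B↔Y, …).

XQLJPZ

C(2) → X(23)
J(9) → Q(16)
O(14) → L(11)
Q(16) → J(9)
K(10) → P(15)
A(0) → Z(25)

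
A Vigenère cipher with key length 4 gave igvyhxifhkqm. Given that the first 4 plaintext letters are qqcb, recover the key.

Subtract each crib letter from the matching ciphertext letter (mod 26):
i(8)−q(16)=-8≡18 → s
g(6)−q(16)=-10≡16 → q
v(21)−c(2)=19 → t
y(24)−b(1)=23 → x

sqtx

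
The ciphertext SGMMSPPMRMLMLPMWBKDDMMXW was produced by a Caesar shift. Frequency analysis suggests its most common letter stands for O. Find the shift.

The most frequent ciphertext letter is M (appears 8 times).
M is position 12; O is position 14.
Shift = -2≡24.

24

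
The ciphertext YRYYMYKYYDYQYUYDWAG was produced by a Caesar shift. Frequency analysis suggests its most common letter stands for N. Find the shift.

The most frequent ciphertext letter is Y (appears 9 times).
Y is position 24; N is position 13.
Shift = 11.

11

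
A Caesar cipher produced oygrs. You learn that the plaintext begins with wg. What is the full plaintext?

wgoza

From the crib: o(14)−w(22)=-8≡18, so the shift is 18.
Subtract 18 from each ciphertext letter:
o(14): 14−18=-4≡22 → w
y(24): 24−18=6 → g
g(6): 6−18=-12≡14 → o
r(17): 17−18=-1≡25 → z
s(18): 18−18=0 → a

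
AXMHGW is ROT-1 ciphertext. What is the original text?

ZWLGFV

A(0): 0−1=-1≡25 → Z
X(23): 23−1=22 → W
M(12): 12−1=11 → L
H(7): 7−1=6 → G
G(6): 6−1=5 → F
W(22): 22−1=21 → V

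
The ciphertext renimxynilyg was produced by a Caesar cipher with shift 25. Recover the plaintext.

r(17): 17−25=-8≡18 → s
e(4): 4−25=-21≡5 → f
n(13): 13−25=-12≡14 → o
i(8): 8−25=-17≡9 → j
m(12): 12−25=-13≡13 → n
x(23): 23−25=-2≡24 → y
y(24): 24−25=-1≡25 → z
n(13): 13−25=-12≡14 → o
i(8): 8−25=-17≡9 → j
l(11): 11−25=-14≡12 → m
y(24): 24−25=-1≡25 → z
g(6): 6−25=-19≡7 → h

sfojnyzojmzh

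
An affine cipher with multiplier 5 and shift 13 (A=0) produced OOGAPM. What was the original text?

The inverse of 5 mod 26 is 21, since 5·21=105≡1. Apply D(y)=21·(y−13) mod 26:
O(14): 21·(14−13)=21 → V
O(14): 21·(14−13)=21 → V
G(6): 21·(6−13)=-147≡9 → J
A(0): 21·(0−13)=-273≡13 → N
P(15): 21·(15−13)=42≡16 → Q
M(12): 21·(12−13)=-21≡5 → F

VVJNQF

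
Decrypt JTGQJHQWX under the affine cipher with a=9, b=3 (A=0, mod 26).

SWJNSMNFI

The inverse of 9 mod 26 is 3, since 9·3=27≡1. Apply D(y)=3·(y−3) mod 26:
J(9): 3·(9−3)=18 → S
T(19): 3·(19−3)=48≡22 → W
G(6): 3·(6−3)=9 → J
Q(16): 3·(16−3)=39≡13 → N
J(9): 3·(9−3)=18 → S
H(7): 3·(7−3)=12 → M
Q(16): 3·(16−3)=39≡13 → N
W(22): 3·(22−3)=57≡5 → F
X(23): 3·(23−3)=60≡8 → I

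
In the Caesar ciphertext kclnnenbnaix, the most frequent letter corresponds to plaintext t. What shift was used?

20

The most frequent ciphertext letter is n (appears 4 times).
n is position 13; t is position 19.
Shift = -6≡20.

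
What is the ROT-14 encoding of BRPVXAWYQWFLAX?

PFDJLOKMEKTZOL

B(1): 1+14=15 → P
R(17): 17+14=31≡5 → F
P(15): 15+14=29≡3 → D
V(21): 21+14=35≡9 → J
X(23): 23+14=37≡11 → L
A(0): 0+14=14 → O
W(22): 22+14=36≡10 → K
Y(24): 24+14=38≡12 → M
Q(16): 16+14=30≡4 → E
W(22): 22+14=36≡10 → K
F(5): 5+14=19 → T
L(11): 11+14=25 → Z
A(0): 0+14=14 → O
X(23): 23+14=37≡11 → L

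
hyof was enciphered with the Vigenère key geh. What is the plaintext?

buhz

Repeat the key across the ciphertext: gehg
h(7)−g(6): 1 → b
y(24)−e(4): 20 → u
o(14)−h(7): 7 → h
f(5)−g(6): -1≡25 → z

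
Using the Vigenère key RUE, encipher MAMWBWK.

DUQNVAB

Repeat the key across the message: RUERUER
M(12)+R(17): 29≡3 → D
A(0)+U(20): 20 → U
M(12)+E(4): 16 → Q
W(22)+R(17): 39≡13 → N
B(1)+U(20): 21 → V
W(22)+E(4): 26≡0 → A
K(10)+R(17): 27≡1 → B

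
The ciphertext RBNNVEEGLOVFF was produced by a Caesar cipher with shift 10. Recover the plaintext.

HRDDLUUWBELVV

R(17): 17−10=7 → H
B(1): 1−10=-9≡17 → R
N(13): 13−10=3 → D
N(13): 13−10=3 → D
V(21): 21−10=11 → L
E(4): 4−10=-6≡20 → U
E(4): 4−10=-6≡20 → U
G(6): 6−10=-4≡22 → W
L(11): 11−10=1 → B
O(14): 14−10=4 → E
V(21): 21−10=11 → L
F(5): 5−10=-5≡21 → V
F(5): 5−10=-5≡21 → V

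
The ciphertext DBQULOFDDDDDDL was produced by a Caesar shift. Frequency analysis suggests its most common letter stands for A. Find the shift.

3

The most frequent ciphertext letter is D (appears 7 times).
D is position 3; A is position 0.
Shift = 3.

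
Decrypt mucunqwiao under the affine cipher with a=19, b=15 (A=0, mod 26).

tdndelzbrp

The inverse of 19 mod 26 is 11, since 19·11=209≡1. Apply D(y)=11·(y−15) mod 26:
m(12): 11·(12−15)=-33≡19 → t
u(20): 11·(20−15)=55≡3 → d
c(2): 11·(2−15)=-143≡13 → n
u(20): 11·(20−15)=55≡3 → d
n(13): 11·(13−15)=-22≡4 → e
q(16): 11·(16−15)=11 → l
w(22): 11·(22−15)=77≡25 → z
i(8): 11·(8−15)=-77≡1 → b
a(0): 11·(0−15)=-165≡17 → r
o(14): 11·(14−15)=-11≡15 → p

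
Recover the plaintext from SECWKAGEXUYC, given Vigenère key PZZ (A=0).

Repeat the key across the ciphertext: PZZPZZPZZPZZ
S(18)−P(15): 3 → D
E(4)−Z(25): -21≡5 → F
C(2)−Z(25): -23≡3 → D
W(22)−P(15): 7 → H
K(10)−Z(25): -15≡11 → L
A(0)−Z(25): -25≡1 → B
G(6)−P(15): -9≡17 → R
E(4)−Z(25): -21≡5 → F
X(23)−Z(25): -2≡24 → Y
U(20)−P(15): 5 → F
Y(24)−Z(25): -1≡25 → Z
C(2)−Z(25): -23≡3 → D

DFDHLBRFYFZD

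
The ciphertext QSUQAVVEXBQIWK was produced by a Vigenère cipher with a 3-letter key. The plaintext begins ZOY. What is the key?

Subtract each crib letter from the matching ciphertext letter (mod 26):
Q(16)−Z(25)=-9≡17 → R
S(18)−O(14)=4 → E
U(20)−Y(24)=-4≡22 → W

REW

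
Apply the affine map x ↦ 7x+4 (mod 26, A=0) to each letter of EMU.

E(4): 7·4+4=32≡6 → G
M(12): 7·12+4=88≡10 → K
U(20): 7·20+4=144≡14 → O

GKO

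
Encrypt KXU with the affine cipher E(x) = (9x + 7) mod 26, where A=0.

K(10): 9·10+7=97≡19 → T
X(23): 9·23+7=214≡6 → G
U(20): 9·20+7=187≡5 → F

TGF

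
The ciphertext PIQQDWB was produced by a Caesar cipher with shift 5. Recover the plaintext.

P(15): 15−5=10 → K
I(8): 8−5=3 → D
Q(16): 16−5=11 → L
Q(16): 16−5=11 → L
D(3): 3−5=-2≡24 → Y
W(22): 22−5=17 → R
B(1): 1−5=-4≡22 → W

KDLLYRW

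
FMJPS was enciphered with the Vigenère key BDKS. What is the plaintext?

Repeat the key across the ciphertext: BDKSB
F(5)−B(1): 4 → E
M(12)−D(3): 9 → J
J(9)−K(10): -1≡25 → Z
P(15)−S(18): -3≡23 → X
S(18)−B(1): 17 → R

EJZXR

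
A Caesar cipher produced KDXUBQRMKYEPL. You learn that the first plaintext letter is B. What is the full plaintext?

From the crib: K(10)−B(1)=9, so the shift is 9.
Subtract 9 from each ciphertext letter:
K(10): 10−9=1 → B
D(3): 3−9=-6≡20 → U
X(23): 23−9=14 → O
U(20): 20−9=11 → L
B(1): 1−9=-8≡18 → S
Q(16): 16−9=7 → H
R(17): 17−9=8 → I
M(12): 12−9=3 → D
K(10): 10−9=1 → B
Y(24): 24−9=15 → P
E(4): 4−9=-5≡21 → V
P(15): 15−9=6 → G
L(11): 11−9=2 → C

BUOLSHIDBPVGC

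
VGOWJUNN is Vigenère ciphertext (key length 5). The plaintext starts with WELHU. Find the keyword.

ZCDPP

Subtract each crib letter from the matching ciphertext letter (mod 26):
V(21)−W(22)=-1≡25 → Z
G(6)−E(4)=2 → C
O(14)−L(11)=3 → D
W(22)−H(7)=15 → P
J(9)−U(20)=-11≡15 → P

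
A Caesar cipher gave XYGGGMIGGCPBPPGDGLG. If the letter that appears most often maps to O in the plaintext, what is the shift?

The most frequent ciphertext letter is G (appears 8 times).
G is position 6; O is position 14.
Shift = -8≡18.

18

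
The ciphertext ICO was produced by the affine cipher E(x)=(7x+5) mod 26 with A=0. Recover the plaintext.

THF

The inverse of 7 mod 26 is 15, since 7·15=105≡1. Apply D(y)=15·(y−5) mod 26:
I(8): 15·(8−5)=45≡19 → T
C(2): 15·(2−5)=-45≡7 → H
O(14): 15·(14−5)=135≡5 → F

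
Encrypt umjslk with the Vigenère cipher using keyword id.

cprvtn

Repeat the key across the message: ididid
u(20)+i(8): 28≡2 → c
m(12)+d(3): 15 → p
j(9)+i(8): 17 → r
s(18)+d(3): 21 → v
l(11)+i(8): 19 → t
k(10)+d(3): 13 → n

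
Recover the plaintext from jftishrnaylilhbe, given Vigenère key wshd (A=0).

nnmfwpkkegefppub

Repeat the key across the ciphertext: wshdwshdwshdwshd
j(9)−w(22): -13≡13 → n
f(5)−s(18): -13≡13 → n
t(19)−h(7): 12 → m
i(8)−d(3): 5 → f
s(18)−w(22): -4≡22 → w
h(7)−s(18): -11≡15 → p
r(17)−h(7): 10 → k
n(13)−d(3): 10 → k
a(0)−w(22): -22≡4 → e
y(24)−s(18): 6 → g
l(11)−h(7): 4 → e
i(8)−d(3): 5 → f
l(11)−w(22): -11≡15 → p
h(7)−s(18): -11≡15 → p
b(1)−h(7): -6≡20 → u
e(4)−d(3): 1 → b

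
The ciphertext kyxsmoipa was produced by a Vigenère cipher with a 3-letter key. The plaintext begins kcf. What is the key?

aws

Subtract each crib letter from the matching ciphertext letter (mod 26):
k(10)−k(10)=0 → a
y(24)−c(2)=22 → w
x(23)−f(5)=18 → s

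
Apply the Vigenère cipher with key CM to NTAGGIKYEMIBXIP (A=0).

Repeat the key across the message: CMCMCMCMCMCMCMC
N(13)+C(2): 15 → P
T(19)+M(12): 31≡5 → F
A(0)+C(2): 2 → C
G(6)+M(12): 18 → S
G(6)+C(2): 8 → I
I(8)+M(12): 20 → U
K(10)+C(2): 12 → M
Y(24)+M(12): 36≡10 → K
E(4)+C(2): 6 → G
M(12)+M(12): 24 → Y
I(8)+C(2): 10 → K
B(1)+M(12): 13 → N
X(23)+C(2): 25 → Z
I(8)+M(12): 20 → U
P(15)+C(2): 17 → R

PFCSIUMKGYKNZUR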